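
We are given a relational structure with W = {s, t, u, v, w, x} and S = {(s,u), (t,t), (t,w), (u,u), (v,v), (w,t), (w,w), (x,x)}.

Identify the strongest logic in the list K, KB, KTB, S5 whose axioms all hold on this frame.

Symmetric (axiom B): no — s S u but not u S s.
Reflexive (axiom T): no — s is not related to itself.
Euclidean (axiom 5): yes — any two successors of a common world are S-related.
So F validates K; KB would additionally require S to be symmetric. The strongest is K.

K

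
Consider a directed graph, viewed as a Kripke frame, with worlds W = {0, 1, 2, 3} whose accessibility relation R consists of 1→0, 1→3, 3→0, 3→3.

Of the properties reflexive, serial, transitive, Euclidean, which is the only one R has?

transitive

Reflexive: no — 0 is not related to itself.
Serial: no — 0 has no R-successor.
Transitive: yes — every two-step R-path is closed by a direct edge.
Euclidean: no — 1 R 0 and 1 R 3, but not 0 R 3.
Only transitive holds.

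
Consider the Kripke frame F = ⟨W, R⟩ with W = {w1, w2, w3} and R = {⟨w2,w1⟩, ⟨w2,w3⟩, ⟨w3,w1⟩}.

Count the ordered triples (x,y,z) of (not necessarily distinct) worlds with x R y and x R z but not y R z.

Enumerating: (w2,w1,w1), (w2,w1,w3), (w2,w3,w3), (w3,w1,w1).

4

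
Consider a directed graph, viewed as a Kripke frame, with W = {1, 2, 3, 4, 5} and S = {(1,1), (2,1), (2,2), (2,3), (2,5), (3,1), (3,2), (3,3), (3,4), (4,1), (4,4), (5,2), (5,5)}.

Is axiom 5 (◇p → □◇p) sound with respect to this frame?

By correspondence theory, 5 is valid on a frame iff S is Euclidean.
Euclidean: no — 2 S 1 and 2 S 3, but not 1 S 3.

No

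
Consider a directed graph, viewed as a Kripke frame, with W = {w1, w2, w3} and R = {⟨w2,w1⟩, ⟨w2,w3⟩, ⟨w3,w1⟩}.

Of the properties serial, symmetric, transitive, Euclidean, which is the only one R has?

transitive

Serial: no — w1 has no R-successor.
Symmetric: no — w2 R w1 but not w1 R w2.
Transitive: yes — every two-step R-path is closed by a direct edge.
Euclidean: no — w2 R w1 and w2 R w3, but not w1 R w3.
Only transitive holds.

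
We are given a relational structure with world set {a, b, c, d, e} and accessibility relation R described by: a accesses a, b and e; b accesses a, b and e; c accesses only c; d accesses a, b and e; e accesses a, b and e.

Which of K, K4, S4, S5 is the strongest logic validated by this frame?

Transitive (axiom 4): yes — every two-step R-path is closed by a direct edge.
Reflexive (axiom T): no — d is not related to itself.
Euclidean (axiom 5): yes — any two successors of a common world are R-related.
So F validates K, K4; S4 would additionally require R to be reflexive. The strongest is K4.

K4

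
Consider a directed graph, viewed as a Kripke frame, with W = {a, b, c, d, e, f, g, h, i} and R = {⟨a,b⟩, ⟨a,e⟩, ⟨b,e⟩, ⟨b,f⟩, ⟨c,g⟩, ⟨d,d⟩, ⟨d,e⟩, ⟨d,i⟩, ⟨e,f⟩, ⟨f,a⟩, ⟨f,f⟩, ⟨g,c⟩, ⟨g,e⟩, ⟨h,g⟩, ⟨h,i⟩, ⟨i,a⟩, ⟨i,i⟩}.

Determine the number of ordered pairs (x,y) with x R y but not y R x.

12

Enumerating: (a,b), (a,e), (b,e), (b,f), (d,e), (d,i), (e,f), (f,a), (g,e), (h,g), (h,i), (i,a).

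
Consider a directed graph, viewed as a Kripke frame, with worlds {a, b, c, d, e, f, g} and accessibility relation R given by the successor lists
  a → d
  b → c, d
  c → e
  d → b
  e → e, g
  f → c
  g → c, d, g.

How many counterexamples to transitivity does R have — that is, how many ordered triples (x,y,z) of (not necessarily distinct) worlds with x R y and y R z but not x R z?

11

Enumerating: (a,d,b), (b,c,e), (b,d,b), (c,e,g), (d,b,c), (d,b,d), (e,g,c), (e,g,d), (f,c,e), (g,c,e), (g,d,b).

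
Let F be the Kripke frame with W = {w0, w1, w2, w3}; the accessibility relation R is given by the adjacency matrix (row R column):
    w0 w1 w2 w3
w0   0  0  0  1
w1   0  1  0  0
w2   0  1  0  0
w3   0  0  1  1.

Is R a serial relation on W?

Yes

Serial: yes — every world has a successor (e.g. w0 R w3).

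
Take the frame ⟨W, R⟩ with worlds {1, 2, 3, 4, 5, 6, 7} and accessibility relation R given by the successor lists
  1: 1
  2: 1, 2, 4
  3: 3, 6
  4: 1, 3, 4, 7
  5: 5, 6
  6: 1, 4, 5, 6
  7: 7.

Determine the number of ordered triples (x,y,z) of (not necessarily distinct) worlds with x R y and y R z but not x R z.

Enumerating: (2,4,3), (2,4,7), (3,6,1), (3,6,4), (3,6,5), (4,3,6), (5,6,1), (5,6,4), (6,4,3), (6,4,7).

10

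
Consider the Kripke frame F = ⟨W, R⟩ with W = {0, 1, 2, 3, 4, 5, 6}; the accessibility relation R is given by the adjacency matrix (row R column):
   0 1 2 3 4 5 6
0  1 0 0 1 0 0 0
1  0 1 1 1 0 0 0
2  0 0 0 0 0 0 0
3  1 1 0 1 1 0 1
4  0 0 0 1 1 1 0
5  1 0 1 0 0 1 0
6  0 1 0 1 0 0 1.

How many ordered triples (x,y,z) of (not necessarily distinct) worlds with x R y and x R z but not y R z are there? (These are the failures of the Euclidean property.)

24

Enumerating: (1,2,1), (1,2,2), (1,2,3), (1,3,2), (3,0,1), (3,0,4), (3,0,6), (3,1,0), (3,1,4), (3,1,6), (3,4,0), (3,4,1), … and 12 more.
Total: 24.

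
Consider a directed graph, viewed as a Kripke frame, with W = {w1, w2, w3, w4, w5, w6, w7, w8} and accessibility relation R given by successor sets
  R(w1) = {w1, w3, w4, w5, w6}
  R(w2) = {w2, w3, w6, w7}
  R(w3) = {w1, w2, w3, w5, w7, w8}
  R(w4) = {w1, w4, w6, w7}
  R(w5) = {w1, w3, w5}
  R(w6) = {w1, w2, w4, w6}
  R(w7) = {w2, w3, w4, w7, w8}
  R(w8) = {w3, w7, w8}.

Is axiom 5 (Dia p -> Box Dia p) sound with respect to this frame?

By correspondence theory, 5 is valid on a frame iff R is Euclidean.
Euclidean: no — w1 R w3 and w1 R w4, but not w3 R w4.

No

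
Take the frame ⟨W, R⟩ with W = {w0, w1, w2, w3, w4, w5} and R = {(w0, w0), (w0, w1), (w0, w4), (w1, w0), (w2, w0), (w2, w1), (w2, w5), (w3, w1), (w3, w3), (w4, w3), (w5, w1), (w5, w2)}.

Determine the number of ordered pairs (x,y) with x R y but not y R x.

6

Enumerating: (w0,w4), (w2,w0), (w2,w1), (w3,w1), (w4,w3), (w5,w1).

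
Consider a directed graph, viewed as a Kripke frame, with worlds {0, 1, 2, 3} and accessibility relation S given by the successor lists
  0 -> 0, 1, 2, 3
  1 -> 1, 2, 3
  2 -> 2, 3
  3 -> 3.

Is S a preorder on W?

Yes

Reflexive: yes — every world is S-related to itself.
Transitive: yes — every two-step S-path is closed by a direct edge.
So S is a preorder.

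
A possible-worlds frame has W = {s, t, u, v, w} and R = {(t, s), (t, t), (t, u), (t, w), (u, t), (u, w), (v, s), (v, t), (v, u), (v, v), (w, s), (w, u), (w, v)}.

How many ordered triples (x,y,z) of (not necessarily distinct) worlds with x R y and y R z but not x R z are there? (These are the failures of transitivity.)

Enumerating: (t,w,v), (u,t,s), (u,t,u), (u,w,s), (u,w,u), (u,w,v), (v,t,w), (v,u,w), (w,u,t), (w,u,w), (w,v,t).

11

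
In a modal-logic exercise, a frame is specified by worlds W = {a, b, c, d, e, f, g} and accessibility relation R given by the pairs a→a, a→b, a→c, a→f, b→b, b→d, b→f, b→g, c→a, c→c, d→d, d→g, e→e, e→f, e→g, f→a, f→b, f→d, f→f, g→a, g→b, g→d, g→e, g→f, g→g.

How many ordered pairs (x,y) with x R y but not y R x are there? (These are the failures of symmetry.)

Enumerating: (a,b), (b,d), (e,f), (f,d), (g,a), (g,f).

6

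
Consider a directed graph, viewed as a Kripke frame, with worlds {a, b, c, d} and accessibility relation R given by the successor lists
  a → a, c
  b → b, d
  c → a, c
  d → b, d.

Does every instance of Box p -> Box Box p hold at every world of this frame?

The schema 4 characterises exactly the transitive frames.
Transitive: yes — every two-step R-path is closed by a direct edge.

Yes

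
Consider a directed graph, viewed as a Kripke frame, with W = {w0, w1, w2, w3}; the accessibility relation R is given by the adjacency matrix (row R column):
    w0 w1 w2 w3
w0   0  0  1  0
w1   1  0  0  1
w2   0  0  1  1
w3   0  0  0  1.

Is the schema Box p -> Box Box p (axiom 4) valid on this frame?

No

Axiom 4 corresponds to the accessibility relation being transitive.
Transitive: no — w0 R w2 and w2 R w3, but not w0 R w3.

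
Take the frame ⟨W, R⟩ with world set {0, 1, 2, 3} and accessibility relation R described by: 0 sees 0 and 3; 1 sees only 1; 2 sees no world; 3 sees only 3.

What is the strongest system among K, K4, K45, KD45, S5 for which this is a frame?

K4

Transitive (axiom 4): yes — every two-step R-path is closed by a direct edge.
Euclidean (axiom 5): no — 0 R 3 and 0 R 0, but not 3 R 0.
Serial (axiom D): no — 2 has no R-successor.
Reflexive (axiom T): no — 2 is not related to itself.
So F validates K, K4; K45 would additionally require R to be Euclidean. The strongest is K4.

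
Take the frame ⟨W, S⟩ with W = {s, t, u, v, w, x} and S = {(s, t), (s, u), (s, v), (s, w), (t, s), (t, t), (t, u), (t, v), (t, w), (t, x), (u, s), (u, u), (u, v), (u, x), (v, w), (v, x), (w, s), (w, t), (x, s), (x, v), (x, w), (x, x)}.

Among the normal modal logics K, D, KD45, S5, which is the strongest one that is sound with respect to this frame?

D

Serial (axiom D): yes — every world has a successor (e.g. s S t).
Euclidean (axiom 5): no — s S u and s S t, but not u S t.
Transitive (axiom 4): no — s S t and t S x, but not s S x.
Reflexive (axiom T): no — s is not related to itself.
So F validates K, D; KD45 would additionally require S to be Euclidean and transitive. The strongest is D.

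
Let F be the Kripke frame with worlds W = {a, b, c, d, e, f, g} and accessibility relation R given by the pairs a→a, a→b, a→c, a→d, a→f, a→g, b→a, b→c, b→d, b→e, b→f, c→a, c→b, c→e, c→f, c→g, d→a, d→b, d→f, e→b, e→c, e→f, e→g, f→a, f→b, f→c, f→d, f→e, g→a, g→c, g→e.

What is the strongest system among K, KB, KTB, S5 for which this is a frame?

Symmetric (axiom B): yes — every pair in R has its reverse in R.
Reflexive (axiom T): no — b is not related to itself.
Euclidean (axiom 5): no — a R b and a R g, but not b R g.
So F validates K, KB; KTB would additionally require R to be reflexive. The strongest is KB.

KB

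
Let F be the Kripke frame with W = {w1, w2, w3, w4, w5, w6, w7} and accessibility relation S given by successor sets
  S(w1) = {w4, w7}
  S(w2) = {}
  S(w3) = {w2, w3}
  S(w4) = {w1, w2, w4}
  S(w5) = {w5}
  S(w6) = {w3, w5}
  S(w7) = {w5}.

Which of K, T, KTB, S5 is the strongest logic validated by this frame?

Reflexive (axiom T): no — w1 is not related to itself.
Symmetric (axiom B): no — w1 S w7 but not w7 S w1.
Euclidean (axiom 5): no — w1 S w4 and w1 S w7, but not w4 S w7.
So F validates K; T would additionally require S to be reflexive. The strongest is K.

K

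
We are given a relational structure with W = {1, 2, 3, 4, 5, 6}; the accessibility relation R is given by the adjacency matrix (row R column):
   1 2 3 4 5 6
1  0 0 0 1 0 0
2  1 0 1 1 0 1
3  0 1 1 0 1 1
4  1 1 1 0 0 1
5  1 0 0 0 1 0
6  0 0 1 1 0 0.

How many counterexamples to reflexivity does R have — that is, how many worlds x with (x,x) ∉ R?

Enumerating: 1, 2, 4, 6.

4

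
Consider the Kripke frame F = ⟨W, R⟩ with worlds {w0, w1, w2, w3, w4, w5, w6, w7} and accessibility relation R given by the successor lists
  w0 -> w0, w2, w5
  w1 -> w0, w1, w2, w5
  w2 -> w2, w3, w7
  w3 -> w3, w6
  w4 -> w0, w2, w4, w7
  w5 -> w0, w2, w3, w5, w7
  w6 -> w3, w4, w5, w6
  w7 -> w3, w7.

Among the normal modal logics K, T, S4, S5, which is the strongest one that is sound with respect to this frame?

Reflexive (axiom T): yes — every world is R-related to itself.
Transitive (axiom 4): no — w0 R w2 and w2 R w3, but not w0 R w3.
Euclidean (axiom 5): no — w0 R w2 and w0 R w5, but not w2 R w5.
So F validates K, T; S4 would additionally require R to be transitive. The strongest is T.

T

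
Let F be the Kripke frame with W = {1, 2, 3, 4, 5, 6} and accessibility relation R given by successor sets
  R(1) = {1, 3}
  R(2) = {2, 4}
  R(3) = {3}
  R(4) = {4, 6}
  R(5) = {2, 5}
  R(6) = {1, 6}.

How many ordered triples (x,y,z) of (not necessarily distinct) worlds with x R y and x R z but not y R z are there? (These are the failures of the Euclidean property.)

5

Enumerating: (1,3,1), (2,4,2), (4,6,4), (5,2,5), (6,1,6).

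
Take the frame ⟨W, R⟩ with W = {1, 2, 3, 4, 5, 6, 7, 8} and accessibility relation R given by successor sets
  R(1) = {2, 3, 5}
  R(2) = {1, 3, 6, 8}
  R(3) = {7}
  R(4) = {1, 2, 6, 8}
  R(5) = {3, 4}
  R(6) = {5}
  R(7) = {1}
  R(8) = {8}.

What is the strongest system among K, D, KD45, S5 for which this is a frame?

D

Serial (axiom D): yes — every world has a successor (e.g. 1 R 2).
Euclidean (axiom 5): no — 1 R 2 and 1 R 5, but not 2 R 5.
Transitive (axiom 4): no — 1 R 2 and 2 R 6, but not 1 R 6.
Reflexive (axiom T): no — 1 is not related to itself.
So F validates K, D; KD45 would additionally require R to be Euclidean and transitive. The strongest is D.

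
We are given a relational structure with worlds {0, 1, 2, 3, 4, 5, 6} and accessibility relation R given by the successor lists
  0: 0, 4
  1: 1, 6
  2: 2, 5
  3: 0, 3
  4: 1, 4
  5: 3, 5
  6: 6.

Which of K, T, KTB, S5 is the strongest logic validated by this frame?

T

Reflexive (axiom T): yes — every world is R-related to itself.
Symmetric (axiom B): no — 0 R 4 but not 4 R 0.
Euclidean (axiom 5): no — 0 R 4 and 0 R 0, but not 4 R 0.
So F validates K, T; KTB would additionally require R to be symmetric. The strongest is T.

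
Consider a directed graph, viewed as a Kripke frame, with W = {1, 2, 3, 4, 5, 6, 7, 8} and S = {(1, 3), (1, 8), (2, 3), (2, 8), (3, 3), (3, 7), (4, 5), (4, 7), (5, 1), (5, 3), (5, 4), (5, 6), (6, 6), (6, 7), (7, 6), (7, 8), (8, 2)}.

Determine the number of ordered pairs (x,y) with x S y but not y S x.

Enumerating: (1,3), (1,8), (2,3), (3,7), (4,7), (5,1), (5,3), (5,6), (7,8).

9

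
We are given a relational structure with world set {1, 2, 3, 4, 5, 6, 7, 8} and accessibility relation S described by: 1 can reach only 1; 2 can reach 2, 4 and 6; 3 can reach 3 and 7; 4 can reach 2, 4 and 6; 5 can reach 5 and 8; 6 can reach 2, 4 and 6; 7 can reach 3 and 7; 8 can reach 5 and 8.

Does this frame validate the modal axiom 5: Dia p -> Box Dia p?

Yes

The schema 5 characterises exactly the Euclidean frames.
Euclidean: yes — any two successors of a common world are S-related.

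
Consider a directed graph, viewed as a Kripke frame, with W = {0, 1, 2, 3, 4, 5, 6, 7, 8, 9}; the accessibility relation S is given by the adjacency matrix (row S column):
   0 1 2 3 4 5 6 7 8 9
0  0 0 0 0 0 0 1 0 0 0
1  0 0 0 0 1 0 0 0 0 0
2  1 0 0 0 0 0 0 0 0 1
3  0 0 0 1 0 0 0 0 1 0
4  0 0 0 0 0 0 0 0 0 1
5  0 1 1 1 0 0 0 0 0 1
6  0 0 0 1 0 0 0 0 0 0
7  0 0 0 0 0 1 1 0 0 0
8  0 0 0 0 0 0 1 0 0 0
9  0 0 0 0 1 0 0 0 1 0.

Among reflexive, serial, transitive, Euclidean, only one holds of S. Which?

serial

Reflexive: no — 0 is not related to itself.
Serial: yes — every world has a successor (e.g. 0 S 6).
Transitive: no — 0 S 6 and 6 S 3, but not 0 S 3.
Euclidean: no — 2 S 0 and 2 S 9, but not 0 S 9.
Only serial holds.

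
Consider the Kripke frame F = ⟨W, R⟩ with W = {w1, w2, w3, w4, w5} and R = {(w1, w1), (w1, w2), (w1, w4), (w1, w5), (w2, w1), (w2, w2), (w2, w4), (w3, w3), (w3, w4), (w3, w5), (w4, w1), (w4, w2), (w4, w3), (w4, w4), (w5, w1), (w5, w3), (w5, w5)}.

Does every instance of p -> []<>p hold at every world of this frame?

The schema B characterises exactly the symmetric frames.
Symmetric: yes — every pair in R has its reverse in R.

Yes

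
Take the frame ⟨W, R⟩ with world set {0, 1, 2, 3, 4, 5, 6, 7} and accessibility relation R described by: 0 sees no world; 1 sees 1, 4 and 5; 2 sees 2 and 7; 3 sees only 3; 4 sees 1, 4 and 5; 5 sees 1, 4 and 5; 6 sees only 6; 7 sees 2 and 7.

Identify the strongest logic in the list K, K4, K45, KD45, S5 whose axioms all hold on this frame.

Transitive (axiom 4): yes — every two-step R-path is closed by a direct edge.
Euclidean (axiom 5): yes — any two successors of a common world are R-related.
Serial (axiom D): no — 0 has no R-successor.
Reflexive (axiom T): no — 0 is not related to itself.
So F validates K, K4, K45; KD45 would additionally require R to be serial. The strongest is K45.

K45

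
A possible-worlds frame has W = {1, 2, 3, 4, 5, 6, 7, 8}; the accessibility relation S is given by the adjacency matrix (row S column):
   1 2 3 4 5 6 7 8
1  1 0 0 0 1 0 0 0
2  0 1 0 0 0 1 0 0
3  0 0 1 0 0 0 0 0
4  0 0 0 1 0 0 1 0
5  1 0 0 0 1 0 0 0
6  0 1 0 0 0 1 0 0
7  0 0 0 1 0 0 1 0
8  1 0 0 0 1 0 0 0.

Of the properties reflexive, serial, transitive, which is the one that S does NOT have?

Reflexive: no — 8 is not related to itself.
Serial: yes — every world has a successor (e.g. 1 S 1).
Transitive: yes — every two-step S-path is closed by a direct edge.
Only reflexive fails.

reflexive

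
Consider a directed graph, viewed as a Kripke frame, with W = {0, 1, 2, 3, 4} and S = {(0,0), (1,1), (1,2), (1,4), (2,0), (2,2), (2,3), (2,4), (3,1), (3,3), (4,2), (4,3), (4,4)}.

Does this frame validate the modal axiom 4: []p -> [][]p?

Axiom 4 corresponds to the accessibility relation being transitive.
Transitive: no — 1 S 2 and 2 S 0, but not 1 S 0.

No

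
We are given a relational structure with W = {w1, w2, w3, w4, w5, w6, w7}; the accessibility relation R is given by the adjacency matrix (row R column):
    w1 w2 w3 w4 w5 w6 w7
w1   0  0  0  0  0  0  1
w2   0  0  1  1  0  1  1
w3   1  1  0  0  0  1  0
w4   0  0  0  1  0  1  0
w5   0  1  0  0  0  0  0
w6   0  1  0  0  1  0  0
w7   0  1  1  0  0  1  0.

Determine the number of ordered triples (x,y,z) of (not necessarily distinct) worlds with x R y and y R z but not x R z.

27

Enumerating: (w1,w7,w2), (w1,w7,w3), (w1,w7,w6), (w2,w3,w1), (w2,w3,w2), (w2,w6,w2), (w2,w6,w5), (w2,w7,w2), (w3,w1,w7), (w3,w2,w3), (w3,w2,w4), (w3,w2,w7), … and 15 more.
Total: 27.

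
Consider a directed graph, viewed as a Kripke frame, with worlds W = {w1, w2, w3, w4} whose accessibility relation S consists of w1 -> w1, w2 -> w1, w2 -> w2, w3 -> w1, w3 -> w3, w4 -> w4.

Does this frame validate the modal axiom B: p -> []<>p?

By correspondence theory, B is valid on a frame iff S is symmetric.
Symmetric: no — w2 S w1 but not w1 S w2.

No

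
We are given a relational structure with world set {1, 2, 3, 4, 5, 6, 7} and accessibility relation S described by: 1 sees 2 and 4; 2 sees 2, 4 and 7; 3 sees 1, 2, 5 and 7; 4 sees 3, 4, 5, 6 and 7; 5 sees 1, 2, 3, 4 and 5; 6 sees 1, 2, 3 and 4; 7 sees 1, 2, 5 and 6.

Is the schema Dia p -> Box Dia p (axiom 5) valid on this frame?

By correspondence theory, 5 is valid on a frame iff S is Euclidean.
Euclidean: no — 1 S 4 and 1 S 2, but not 4 S 2.

No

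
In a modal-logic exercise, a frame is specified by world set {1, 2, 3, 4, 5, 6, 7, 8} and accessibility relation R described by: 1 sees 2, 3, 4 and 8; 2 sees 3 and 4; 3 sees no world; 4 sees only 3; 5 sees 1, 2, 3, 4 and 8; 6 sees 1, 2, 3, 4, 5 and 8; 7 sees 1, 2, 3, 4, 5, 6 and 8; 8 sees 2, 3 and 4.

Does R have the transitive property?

Transitive: yes — every two-step R-path is closed by a direct edge.

Yes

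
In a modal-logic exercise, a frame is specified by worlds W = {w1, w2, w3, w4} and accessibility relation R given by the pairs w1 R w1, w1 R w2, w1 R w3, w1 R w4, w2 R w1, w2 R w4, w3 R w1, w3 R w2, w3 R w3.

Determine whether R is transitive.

No

Transitive: no — w2 R w1 and w1 R w3, but not w2 R w3.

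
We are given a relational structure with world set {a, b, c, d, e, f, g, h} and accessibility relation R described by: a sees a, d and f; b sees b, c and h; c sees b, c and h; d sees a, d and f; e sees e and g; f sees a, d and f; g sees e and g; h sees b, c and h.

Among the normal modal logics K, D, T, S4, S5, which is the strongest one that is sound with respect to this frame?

Serial (axiom D): yes — every world has a successor (e.g. a R a).
Reflexive (axiom T): yes — every world is R-related to itself.
Transitive (axiom 4): yes — every two-step R-path is closed by a direct edge.
Euclidean (axiom 5): yes — any two successors of a common world are R-related.
So F validates K, D, T, S4, S5. The strongest is S5.

S5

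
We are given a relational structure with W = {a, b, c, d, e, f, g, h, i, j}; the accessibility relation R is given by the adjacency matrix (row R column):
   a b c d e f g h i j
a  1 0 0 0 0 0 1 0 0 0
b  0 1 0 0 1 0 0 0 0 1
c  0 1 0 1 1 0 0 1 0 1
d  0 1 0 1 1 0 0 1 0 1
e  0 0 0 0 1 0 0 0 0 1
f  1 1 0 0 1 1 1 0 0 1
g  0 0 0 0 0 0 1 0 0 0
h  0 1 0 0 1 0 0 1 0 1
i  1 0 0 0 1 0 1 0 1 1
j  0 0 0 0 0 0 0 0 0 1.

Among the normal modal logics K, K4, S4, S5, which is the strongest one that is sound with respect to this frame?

Transitive (axiom 4): yes — every two-step R-path is closed by a direct edge.
Reflexive (axiom T): no — c is not related to itself.
Euclidean (axiom 5): no — b R j and b R e, but not j R e.
So F validates K, K4; S4 would additionally require R to be reflexive. The strongest is K4.

K4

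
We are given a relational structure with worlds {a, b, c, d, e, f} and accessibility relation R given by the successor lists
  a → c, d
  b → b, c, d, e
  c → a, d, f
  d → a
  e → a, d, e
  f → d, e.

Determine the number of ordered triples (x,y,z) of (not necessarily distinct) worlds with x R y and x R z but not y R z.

Enumerating: (a,c,c), (a,d,c), (a,d,d), (b,c,b), (b,c,c), (b,c,e), (b,d,b), (b,d,c), (b,d,d), (b,d,e), (b,e,b), (b,e,c), … and 13 more.
Total: 25.

25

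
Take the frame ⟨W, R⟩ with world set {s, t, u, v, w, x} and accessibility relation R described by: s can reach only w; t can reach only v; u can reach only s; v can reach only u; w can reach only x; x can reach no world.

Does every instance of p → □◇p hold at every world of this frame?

Axiom B corresponds to the accessibility relation being symmetric.
Symmetric: no — s R w but not w R s.

No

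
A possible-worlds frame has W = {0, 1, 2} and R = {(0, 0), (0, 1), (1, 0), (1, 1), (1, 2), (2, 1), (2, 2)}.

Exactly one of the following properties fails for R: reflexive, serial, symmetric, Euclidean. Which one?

Reflexive: yes — every world is R-related to itself.
Serial: yes — every world has a successor (e.g. 0 R 0).
Symmetric: yes — every pair in R has its reverse in R.
Euclidean: no — 1 R 0 and 1 R 2, but not 0 R 2.
Only Euclidean fails.

Euclidean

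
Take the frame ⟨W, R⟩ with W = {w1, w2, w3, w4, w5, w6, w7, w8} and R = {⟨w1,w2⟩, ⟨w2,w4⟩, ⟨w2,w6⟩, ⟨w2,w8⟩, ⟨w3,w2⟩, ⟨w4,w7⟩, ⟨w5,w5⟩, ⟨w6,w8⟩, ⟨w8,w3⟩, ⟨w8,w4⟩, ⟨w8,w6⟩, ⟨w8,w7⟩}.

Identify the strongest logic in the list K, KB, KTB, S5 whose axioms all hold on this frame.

Symmetric (axiom B): no — w1 R w2 but not w2 R w1.
Reflexive (axiom T): no — w1 is not related to itself.
Euclidean (axiom 5): no — w2 R w4 and w2 R w6, but not w4 R w6.
So F validates K; KB would additionally require R to be symmetric. The strongest is K.

K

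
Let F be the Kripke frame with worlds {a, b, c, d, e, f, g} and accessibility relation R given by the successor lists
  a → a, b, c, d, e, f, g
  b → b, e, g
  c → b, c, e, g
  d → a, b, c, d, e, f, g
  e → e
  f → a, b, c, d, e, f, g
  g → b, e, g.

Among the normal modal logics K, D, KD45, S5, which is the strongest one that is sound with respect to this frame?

D

Serial (axiom D): yes — every world has a successor (e.g. a R a).
Euclidean (axiom 5): no — a R b and a R c, but not b R c.
Transitive (axiom 4): yes — every two-step R-path is closed by a direct edge.
Reflexive (axiom T): yes — every world is R-related to itself.
So F validates K, D; KD45 would additionally require R to be Euclidean. The strongest is D.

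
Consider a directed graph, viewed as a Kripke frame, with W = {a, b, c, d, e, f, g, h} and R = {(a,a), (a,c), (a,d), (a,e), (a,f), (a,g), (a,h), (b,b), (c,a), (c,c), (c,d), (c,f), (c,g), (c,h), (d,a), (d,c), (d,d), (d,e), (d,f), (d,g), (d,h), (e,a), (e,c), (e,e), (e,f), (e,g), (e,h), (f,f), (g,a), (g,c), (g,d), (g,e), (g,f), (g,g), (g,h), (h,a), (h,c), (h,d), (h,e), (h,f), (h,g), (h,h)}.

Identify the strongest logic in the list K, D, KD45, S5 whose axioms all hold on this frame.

D

Serial (axiom D): yes — every world has a successor (e.g. a R a).
Euclidean (axiom 5): no — a R c and a R e, but not c R e.
Transitive (axiom 4): no — c R a and a R e, but not c R e.
Reflexive (axiom T): yes — every world is R-related to itself.
So F validates K, D; KD45 would additionally require R to be Euclidean and transitive. The strongest is D.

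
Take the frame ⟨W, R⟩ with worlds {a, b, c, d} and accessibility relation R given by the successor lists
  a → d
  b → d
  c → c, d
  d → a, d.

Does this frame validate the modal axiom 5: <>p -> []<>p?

No

The schema 5 characterises exactly the Euclidean frames.
Euclidean: no — c R d and c R c, but not d R c.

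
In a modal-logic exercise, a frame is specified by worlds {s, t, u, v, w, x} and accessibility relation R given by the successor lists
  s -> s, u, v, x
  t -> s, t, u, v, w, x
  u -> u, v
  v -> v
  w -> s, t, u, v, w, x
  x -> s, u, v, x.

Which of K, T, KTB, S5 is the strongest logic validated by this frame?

T

Reflexive (axiom T): yes — every world is R-related to itself.
Symmetric (axiom B): no — s R u but not u R s.
Euclidean (axiom 5): no — s R u and s R x, but not u R x.
So F validates K, T; KTB would additionally require R to be symmetric. The strongest is T.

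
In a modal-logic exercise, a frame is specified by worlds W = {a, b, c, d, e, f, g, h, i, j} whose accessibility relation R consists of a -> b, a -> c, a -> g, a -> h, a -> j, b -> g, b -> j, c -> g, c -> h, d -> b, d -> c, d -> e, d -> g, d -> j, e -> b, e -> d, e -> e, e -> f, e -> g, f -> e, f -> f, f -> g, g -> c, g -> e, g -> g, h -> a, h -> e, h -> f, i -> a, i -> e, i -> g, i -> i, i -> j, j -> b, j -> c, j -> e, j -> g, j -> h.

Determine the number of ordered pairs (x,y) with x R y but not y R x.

Enumerating: (a,b), (a,c), (a,g), (a,j), (b,g), (c,h), (d,b), (d,c), (d,g), (d,j), (e,b), (f,g), … and 10 more.
Total: 22.

22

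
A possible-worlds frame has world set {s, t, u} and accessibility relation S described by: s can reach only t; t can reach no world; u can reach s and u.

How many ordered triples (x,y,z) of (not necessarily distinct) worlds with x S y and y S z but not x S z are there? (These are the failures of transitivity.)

Enumerating: (u,s,t).

1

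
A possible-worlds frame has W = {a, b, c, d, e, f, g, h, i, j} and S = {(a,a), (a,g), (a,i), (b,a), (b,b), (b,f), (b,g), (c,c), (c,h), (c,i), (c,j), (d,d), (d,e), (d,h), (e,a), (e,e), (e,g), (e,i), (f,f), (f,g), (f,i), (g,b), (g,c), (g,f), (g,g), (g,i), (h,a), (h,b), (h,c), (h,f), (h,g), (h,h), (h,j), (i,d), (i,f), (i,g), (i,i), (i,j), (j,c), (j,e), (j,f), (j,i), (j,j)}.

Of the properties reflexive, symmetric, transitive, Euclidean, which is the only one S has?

Reflexive: yes — every world is S-related to itself.
Symmetric: no — a S g but not g S a.
Transitive: no — a S g and g S b, but not a S b.
Euclidean: no — b S a and b S f, but not a S f.
Only reflexive holds.

reflexive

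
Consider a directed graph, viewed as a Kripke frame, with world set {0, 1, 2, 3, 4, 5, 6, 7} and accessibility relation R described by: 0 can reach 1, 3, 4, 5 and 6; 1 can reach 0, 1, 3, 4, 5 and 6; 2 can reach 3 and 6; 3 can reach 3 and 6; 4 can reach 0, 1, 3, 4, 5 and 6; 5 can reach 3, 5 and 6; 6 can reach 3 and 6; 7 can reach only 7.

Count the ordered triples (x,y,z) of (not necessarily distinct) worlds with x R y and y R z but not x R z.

2

Enumerating: (0,1,0), (0,4,0).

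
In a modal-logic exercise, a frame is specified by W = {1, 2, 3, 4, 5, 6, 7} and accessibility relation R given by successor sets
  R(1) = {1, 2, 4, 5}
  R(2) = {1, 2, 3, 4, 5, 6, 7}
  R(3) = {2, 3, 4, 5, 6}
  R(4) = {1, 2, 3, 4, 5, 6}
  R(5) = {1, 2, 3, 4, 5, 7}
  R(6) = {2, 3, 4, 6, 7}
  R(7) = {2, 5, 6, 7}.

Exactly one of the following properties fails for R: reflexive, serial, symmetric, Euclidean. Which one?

Reflexive: yes — every world is R-related to itself.
Serial: yes — every world has a successor (e.g. 1 R 1).
Symmetric: yes — every pair in R has its reverse in R.
Euclidean: no — 2 R 1 and 2 R 3, but not 1 R 3.
Only Euclidean fails.

Euclidean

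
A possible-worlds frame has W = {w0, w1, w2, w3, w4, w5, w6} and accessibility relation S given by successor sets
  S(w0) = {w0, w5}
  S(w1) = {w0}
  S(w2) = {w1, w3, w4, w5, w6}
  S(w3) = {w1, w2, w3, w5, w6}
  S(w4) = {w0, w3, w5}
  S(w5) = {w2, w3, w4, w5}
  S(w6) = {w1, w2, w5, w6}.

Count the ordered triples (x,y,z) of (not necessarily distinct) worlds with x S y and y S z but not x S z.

Enumerating: (w0,w5,w2), (w0,w5,w3), (w0,w5,w4), (w1,w0,w5), (w2,w1,w0), (w2,w3,w2), (w2,w4,w0), (w2,w5,w2), (w2,w6,w2), (w3,w1,w0), (w3,w2,w4), (w3,w5,w4), … and 15 more.
Total: 27.

27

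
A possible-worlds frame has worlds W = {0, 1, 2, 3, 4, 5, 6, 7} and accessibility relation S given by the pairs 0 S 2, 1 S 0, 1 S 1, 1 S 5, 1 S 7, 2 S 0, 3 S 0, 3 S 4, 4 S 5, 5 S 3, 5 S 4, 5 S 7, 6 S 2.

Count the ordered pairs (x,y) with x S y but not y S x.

8

Enumerating: (1,0), (1,5), (1,7), (3,0), (3,4), (5,3), (5,7), (6,2).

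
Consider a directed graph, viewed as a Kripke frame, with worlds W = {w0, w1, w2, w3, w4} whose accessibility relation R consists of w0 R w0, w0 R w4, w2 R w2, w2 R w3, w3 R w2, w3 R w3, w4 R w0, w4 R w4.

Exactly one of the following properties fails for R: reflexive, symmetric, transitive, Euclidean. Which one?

reflexive

Reflexive: no — w1 is not related to itself.
Symmetric: yes — every pair in R has its reverse in R.
Transitive: yes — every two-step R-path is closed by a direct edge.
Euclidean: yes — any two successors of a common world are R-related.
Only reflexive fails.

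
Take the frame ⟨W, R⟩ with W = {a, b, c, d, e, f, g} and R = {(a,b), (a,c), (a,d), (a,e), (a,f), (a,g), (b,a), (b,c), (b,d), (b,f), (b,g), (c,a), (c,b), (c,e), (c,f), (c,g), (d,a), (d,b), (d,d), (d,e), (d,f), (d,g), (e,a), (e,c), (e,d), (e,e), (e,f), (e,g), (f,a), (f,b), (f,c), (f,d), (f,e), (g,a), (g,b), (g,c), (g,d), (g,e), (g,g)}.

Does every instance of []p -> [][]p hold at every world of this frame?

No

By correspondence theory, 4 is valid on a frame iff R is transitive.
Transitive: no — b R a and a R e, but not b R e.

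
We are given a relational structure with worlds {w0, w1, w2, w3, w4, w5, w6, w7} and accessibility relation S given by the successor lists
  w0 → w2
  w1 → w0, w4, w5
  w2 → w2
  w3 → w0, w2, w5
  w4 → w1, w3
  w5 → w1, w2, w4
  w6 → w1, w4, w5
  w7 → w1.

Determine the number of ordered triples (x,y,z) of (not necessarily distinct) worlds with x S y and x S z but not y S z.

Enumerating: (w1,w0,w0), (w1,w0,w4), (w1,w0,w5), (w1,w4,w0), (w1,w4,w4), (w1,w4,w5), (w1,w5,w0), (w1,w5,w5), (w3,w0,w0), (w3,w0,w5), (w3,w2,w0), (w3,w2,w5), … and 17 more.
Total: 29.

29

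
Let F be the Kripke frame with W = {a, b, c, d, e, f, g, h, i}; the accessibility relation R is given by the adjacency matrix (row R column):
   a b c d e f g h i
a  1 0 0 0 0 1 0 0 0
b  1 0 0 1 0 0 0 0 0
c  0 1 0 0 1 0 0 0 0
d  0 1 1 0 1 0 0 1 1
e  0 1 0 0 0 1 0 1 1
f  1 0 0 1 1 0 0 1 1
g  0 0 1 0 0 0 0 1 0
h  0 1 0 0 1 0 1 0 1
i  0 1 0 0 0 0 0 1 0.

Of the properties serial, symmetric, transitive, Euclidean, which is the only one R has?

Serial: yes — every world has a successor (e.g. a R a).
Symmetric: no — b R a but not a R b.
Transitive: no — a R f and f R d, but not a R d.
Euclidean: no — b R a and b R d, but not a R d.
Only serial holds.

serial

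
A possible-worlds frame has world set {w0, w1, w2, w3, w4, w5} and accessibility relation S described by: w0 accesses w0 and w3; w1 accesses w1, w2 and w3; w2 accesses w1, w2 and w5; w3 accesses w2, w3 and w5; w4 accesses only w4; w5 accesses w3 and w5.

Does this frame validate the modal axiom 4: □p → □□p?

No

By correspondence theory, 4 is valid on a frame iff S is transitive.
Transitive: no — w0 S w3 and w3 S w2, but not w0 S w2.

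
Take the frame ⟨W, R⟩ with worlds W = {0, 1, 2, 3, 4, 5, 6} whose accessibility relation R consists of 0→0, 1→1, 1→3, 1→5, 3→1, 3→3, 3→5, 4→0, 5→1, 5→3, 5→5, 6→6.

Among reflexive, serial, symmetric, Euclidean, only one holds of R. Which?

Reflexive: no — 2 is not related to itself.
Serial: no — 2 has no R-successor.
Symmetric: no — 4 R 0 but not 0 R 4.
Euclidean: yes — any two successors of a common world are R-related.
Only Euclidean holds.

Euclidean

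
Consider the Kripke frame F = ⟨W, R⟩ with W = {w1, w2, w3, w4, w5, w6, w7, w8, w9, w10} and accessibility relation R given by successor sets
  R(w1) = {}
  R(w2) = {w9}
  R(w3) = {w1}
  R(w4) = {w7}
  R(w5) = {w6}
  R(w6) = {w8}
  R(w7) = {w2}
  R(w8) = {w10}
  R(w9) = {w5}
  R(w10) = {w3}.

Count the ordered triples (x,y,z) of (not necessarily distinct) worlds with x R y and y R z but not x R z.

Enumerating: (w10,w3,w1), (w2,w9,w5), (w4,w7,w2), (w5,w6,w8), (w6,w8,w10), (w7,w2,w9), (w8,w10,w3), (w9,w5,w6).

8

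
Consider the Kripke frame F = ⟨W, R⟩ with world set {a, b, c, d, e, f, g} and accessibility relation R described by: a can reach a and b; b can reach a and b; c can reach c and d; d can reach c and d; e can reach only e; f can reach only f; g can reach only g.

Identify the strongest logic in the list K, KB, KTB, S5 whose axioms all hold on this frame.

Symmetric (axiom B): yes — every pair in R has its reverse in R.
Reflexive (axiom T): yes — every world is R-related to itself.
Euclidean (axiom 5): yes — any two successors of a common world are R-related.
So F validates K, KB, KTB, S5. The strongest is S5.

S5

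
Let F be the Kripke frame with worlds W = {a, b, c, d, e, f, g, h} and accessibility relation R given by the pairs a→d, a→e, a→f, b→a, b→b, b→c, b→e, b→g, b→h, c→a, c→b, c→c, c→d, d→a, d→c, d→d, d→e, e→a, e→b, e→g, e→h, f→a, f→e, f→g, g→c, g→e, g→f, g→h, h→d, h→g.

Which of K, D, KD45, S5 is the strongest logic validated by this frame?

D

Serial (axiom D): yes — every world has a successor (e.g. a R d).
Euclidean (axiom 5): no — a R d and a R f, but not d R f.
Transitive (axiom 4): no — a R d and d R c, but not a R c.
Reflexive (axiom T): no — a is not related to itself.
So F validates K, D; KD45 would additionally require R to be Euclidean and transitive. The strongest is D.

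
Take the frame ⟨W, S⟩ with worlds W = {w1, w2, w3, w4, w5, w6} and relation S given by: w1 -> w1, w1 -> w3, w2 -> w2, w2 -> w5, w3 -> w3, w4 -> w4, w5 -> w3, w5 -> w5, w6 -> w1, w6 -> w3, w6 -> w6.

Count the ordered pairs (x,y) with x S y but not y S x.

Enumerating: (w1,w3), (w2,w5), (w5,w3), (w6,w1), (w6,w3).

5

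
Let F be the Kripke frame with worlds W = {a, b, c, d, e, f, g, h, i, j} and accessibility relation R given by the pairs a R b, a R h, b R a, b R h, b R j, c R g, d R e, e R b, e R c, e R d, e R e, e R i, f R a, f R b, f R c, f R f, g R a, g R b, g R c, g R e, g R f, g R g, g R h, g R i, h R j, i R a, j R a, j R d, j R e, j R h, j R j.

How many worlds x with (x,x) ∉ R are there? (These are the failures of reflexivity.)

6

Enumerating: a, b, c, d, h, i.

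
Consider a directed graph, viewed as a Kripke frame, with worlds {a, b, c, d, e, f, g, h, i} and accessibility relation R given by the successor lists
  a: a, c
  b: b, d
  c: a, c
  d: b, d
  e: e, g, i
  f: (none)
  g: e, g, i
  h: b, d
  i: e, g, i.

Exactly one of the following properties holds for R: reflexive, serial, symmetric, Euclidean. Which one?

Reflexive: no — f is not related to itself.
Serial: no — f has no R-successor.
Symmetric: no — h R b but not b R h.
Euclidean: yes — any two successors of a common world are R-related.
Only Euclidean holds.

Euclidean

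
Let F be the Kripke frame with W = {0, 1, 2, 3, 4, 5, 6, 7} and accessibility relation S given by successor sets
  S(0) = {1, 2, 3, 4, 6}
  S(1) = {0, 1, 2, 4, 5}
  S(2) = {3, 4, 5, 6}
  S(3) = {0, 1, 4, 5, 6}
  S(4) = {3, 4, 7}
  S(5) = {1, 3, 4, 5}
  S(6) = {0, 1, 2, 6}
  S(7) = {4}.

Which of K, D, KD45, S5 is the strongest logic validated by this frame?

Serial (axiom D): yes — every world has a successor (e.g. 0 S 1).
Euclidean (axiom 5): no — 0 S 1 and 0 S 3, but not 1 S 3.
Transitive (axiom 4): no — 0 S 1 and 1 S 5, but not 0 S 5.
Reflexive (axiom T): no — 0 is not related to itself.
So F validates K, D; KD45 would additionally require S to be Euclidean and transitive. The strongest is D.

D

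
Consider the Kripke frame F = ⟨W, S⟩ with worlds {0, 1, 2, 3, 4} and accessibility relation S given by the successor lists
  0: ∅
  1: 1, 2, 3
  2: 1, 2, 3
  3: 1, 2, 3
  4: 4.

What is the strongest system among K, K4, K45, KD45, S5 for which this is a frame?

Transitive (axiom 4): yes — every two-step S-path is closed by a direct edge.
Euclidean (axiom 5): yes — any two successors of a common world are S-related.
Serial (axiom D): no — 0 has no S-successor.
Reflexive (axiom T): no — 0 is not related to itself.
So F validates K, K4, K45; KD45 would additionally require S to be serial. The strongest is K45.

K45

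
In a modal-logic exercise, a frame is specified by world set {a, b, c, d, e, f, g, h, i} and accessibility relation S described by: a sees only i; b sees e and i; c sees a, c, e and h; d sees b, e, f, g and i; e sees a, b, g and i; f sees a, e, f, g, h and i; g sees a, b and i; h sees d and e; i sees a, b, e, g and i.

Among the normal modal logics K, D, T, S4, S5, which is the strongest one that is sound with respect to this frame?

Serial (axiom D): yes — every world has a successor (e.g. a S i).
Reflexive (axiom T): no — a is not related to itself.
Transitive (axiom 4): no — a S i and i S b, but not a S b.
Euclidean (axiom 5): no — c S a and c S e, but not a S e.
So F validates K, D; T would additionally require S to be reflexive. The strongest is D.

D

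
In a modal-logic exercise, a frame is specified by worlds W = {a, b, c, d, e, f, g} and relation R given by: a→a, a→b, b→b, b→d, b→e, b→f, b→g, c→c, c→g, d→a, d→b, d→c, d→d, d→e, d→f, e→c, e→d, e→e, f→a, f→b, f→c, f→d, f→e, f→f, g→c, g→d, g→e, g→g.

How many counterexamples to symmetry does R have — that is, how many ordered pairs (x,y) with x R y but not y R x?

11

Enumerating: (a,b), (b,e), (b,g), (d,a), (d,c), (e,c), (f,a), (f,c), (f,e), (g,d), (g,e).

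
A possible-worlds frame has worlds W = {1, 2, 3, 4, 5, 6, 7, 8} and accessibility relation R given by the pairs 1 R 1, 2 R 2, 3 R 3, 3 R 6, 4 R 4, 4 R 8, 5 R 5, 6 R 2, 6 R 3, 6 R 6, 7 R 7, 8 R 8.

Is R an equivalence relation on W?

No

Reflexive: yes — every world is R-related to itself.
Symmetric: no — 4 R 8 but not 8 R 4.
Transitive: no — 3 R 6 and 6 R 2, but not 3 R 2.
So R is not an equivalence relation.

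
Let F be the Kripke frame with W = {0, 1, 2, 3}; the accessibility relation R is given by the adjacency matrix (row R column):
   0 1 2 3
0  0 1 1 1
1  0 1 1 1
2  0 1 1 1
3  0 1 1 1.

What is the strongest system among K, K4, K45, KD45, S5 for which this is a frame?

KD45

Transitive (axiom 4): yes — every two-step R-path is closed by a direct edge.
Euclidean (axiom 5): yes — any two successors of a common world are R-related.
Serial (axiom D): yes — every world has a successor (e.g. 0 R 1).
Reflexive (axiom T): no — 0 is not related to itself.
So F validates K, K4, K45, KD45; S5 would additionally require R to be reflexive. The strongest is KD45.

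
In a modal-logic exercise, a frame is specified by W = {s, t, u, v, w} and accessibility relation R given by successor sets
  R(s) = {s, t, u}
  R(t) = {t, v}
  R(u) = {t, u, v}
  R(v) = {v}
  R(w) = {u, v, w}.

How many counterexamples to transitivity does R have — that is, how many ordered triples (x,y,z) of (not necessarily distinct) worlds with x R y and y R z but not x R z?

3

Enumerating: (s,t,v), (s,u,v), (w,u,t).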